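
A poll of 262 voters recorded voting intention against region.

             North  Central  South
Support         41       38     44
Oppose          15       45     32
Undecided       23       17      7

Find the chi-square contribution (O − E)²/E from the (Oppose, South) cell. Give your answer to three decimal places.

Row total (Oppose) = 92; column total (South) = 83; N = 262.
Expected count E = 92 × 83 / 262 = 29.14504.
Contribution = (O − E)²/E = (32 − 29.14504)² / 29.14504 = 0.280.

0.280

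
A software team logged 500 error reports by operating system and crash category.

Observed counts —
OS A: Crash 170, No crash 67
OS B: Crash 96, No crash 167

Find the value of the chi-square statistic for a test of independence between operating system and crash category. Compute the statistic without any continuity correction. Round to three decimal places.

Row totals: 237, 263. Column totals: 266, 234. Grand total N = 500.
Expected counts (row total × column total / N):
  OS A, Crash: 237×266/500 = 126.0840
  OS A, No crash: 237×234/500 = 110.9160
  OS B, Crash: 263×266/500 = 139.9160
  OS B, No crash: 263×234/500 = 123.0840
Contributions (O − E)²/E:
  (170 − 126.0840)²/126.0840 = 15.2963
  (67 − 110.9160)²/110.9160 = 17.3881
  (96 − 139.9160)²/139.9160 = 13.7841
  (167 − 123.0840)²/123.0840 = 15.6691
χ² = 15.2963 + 17.3881 + 13.7841 + 15.6691 = 62.138

62.138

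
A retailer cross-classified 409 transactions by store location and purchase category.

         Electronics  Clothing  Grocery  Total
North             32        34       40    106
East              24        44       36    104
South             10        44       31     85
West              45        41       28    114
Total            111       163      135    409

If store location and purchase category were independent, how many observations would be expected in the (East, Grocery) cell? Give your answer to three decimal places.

Row total (East) = 104; column total (Grocery) = 135; grand total N = 409.
Expected count = (row total × column total) / N = 104 × 135 / 409 = 34.328.

34.328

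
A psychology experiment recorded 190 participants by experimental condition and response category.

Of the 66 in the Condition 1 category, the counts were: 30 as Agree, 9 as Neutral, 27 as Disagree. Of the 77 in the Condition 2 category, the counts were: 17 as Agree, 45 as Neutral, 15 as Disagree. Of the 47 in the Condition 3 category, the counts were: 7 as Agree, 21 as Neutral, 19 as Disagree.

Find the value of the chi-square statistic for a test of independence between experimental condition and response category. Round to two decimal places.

Row totals: 66, 77, 47. Column totals: 54, 75, 61. Grand total N = 190.
Expected counts (row total × column total / N):
  Condition 1, Agree: 66×54/190 = 18.758
  Condition 1, Neutral: 66×75/190 = 26.053
  Condition 1, Disagree: 66×61/190 = 21.189
  Condition 2, Agree: 77×54/190 = 21.884
  Condition 2, Neutral: 77×75/190 = 30.395
  Condition 2, Disagree: 77×61/190 = 24.721
  Condition 3, Agree: 47×54/190 = 13.358
  Condition 3, Neutral: 47×75/190 = 18.553
  Condition 3, Disagree: 47×61/190 = 15.089
Contributions (O − E)²/E:
  (30 − 18.758)²/18.758 = 6.7375
  (9 − 26.053)²/26.053 = 11.1620
  (27 − 21.189)²/21.189 = 1.5936
  (17 − 21.884)²/21.884 = 1.0900
  (45 − 30.395)²/30.395 = 7.0178
  (15 − 24.721)²/24.721 = 3.8226
  (7 − 13.358)²/13.358 = 3.0262
  (21 − 18.553)²/18.553 = 0.3227
  (19 − 15.089)²/15.089 = 1.0137
χ² = 6.7375 + 11.1620 + 1.5936 + 1.0900 + 7.0178 + 3.8226 + 3.0262 + 0.3227 + 1.0137 = 35.79

35.79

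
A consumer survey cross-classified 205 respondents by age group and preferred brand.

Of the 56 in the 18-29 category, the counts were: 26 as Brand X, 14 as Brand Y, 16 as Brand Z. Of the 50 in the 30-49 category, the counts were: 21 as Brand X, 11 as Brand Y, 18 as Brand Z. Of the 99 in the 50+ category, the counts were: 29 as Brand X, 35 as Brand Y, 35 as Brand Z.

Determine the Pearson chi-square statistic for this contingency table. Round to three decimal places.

Row totals: 56, 50, 99. Column totals: 76, 60, 69. Grand total N = 205.
Expected counts (row total × column total / N):
  18-29, Brand X: 56×76/205 = 20.76098
  18-29, Brand Y: 56×60/205 = 16.39024
  18-29, Brand Z: 56×69/205 = 18.84878
  30-49, Brand X: 50×76/205 = 18.53659
  30-49, Brand Y: 50×60/205 = 14.63415
  30-49, Brand Z: 50×69/205 = 16.82927
  50+, Brand X: 99×76/205 = 36.70244
  50+, Brand Y: 99×60/205 = 28.97561
  50+, Brand Z: 99×69/205 = 33.32195
Contributions (O − E)²/E:
  (26 − 20.76098)²/20.76098 = 1.3221
  (14 − 16.39024)²/16.39024 = 0.3486
  (16 − 18.84878)²/18.84878 = 0.4306
  (21 − 18.53659)²/18.53659 = 0.3274
  (11 − 14.63415)²/14.63415 = 0.9025
  (18 − 16.82927)²/16.82927 = 0.0814
  (29 − 36.70244)²/36.70244 = 1.6164
  (35 − 28.97561)²/28.97561 = 1.2525
  (35 − 33.32195)²/33.32195 = 0.0845
χ² = 1.3221 + 0.3486 + 0.4306 + 0.3274 + 0.9025 + 0.0814 + 1.6164 + 1.2525 + 0.0845 = 6.366

6.366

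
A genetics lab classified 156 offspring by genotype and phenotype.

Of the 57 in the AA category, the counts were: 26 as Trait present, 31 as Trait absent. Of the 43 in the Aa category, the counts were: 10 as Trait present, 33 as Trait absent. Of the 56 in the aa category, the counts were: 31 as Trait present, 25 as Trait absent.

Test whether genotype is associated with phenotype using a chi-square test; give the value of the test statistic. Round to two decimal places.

Row totals: 57, 43, 56. Column totals: 67, 89. Grand total N = 156.
Expected counts (row total × column total / N):
  AA, Trait present: 57×67/156 = 24.481
  AA, Trait absent: 57×89/156 = 32.519
  Aa, Trait present: 43×67/156 = 18.468
  Aa, Trait absent: 43×89/156 = 24.532
  aa, Trait present: 56×67/156 = 24.051
  aa, Trait absent: 56×89/156 = 31.949
Contributions (O − E)²/E:
  (26 − 24.481)²/24.481 = 0.0943
  (31 − 32.519)²/32.519 = 0.0710
  (10 − 18.468)²/18.468 = 3.8828
  (33 − 24.532)²/24.532 = 2.9230
  (31 − 24.051)²/24.051 = 2.0078
  (25 − 31.949)²/31.949 = 1.5114
χ² = 0.0943 + 0.0710 + 3.8828 + 2.9230 + 2.0078 + 1.5114 = 10.49

10.49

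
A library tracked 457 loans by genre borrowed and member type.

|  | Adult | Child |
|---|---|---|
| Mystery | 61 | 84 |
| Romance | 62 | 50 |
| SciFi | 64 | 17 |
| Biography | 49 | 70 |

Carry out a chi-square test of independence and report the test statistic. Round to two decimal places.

Row totals: 145, 112, 81, 119. Column totals: 236, 221. Grand total N = 457.
Expected counts (row total × column total / N):
  Mystery, Adult: 145×236/457 = 74.880
  Mystery, Child: 145×221/457 = 70.120
  Romance, Adult: 112×236/457 = 57.838
  Romance, Child: 112×221/457 = 54.162
  SciFi, Adult: 81×236/457 = 41.829
  SciFi, Child: 81×221/457 = 39.171
  Biography, Adult: 119×236/457 = 61.453
  Biography, Child: 119×221/457 = 57.547
Contributions (O − E)²/E:
  (61 − 74.880)²/74.880 = 2.5728
  (84 − 70.120)²/70.120 = 2.7475
  (62 − 57.838)²/57.838 = 0.2995
  (50 − 54.162)²/54.162 = 0.3198
  (64 − 41.829)²/41.829 = 11.7515
  (17 − 39.171)²/39.171 = 12.5489
  (49 − 61.453)²/61.453 = 2.5235
  (70 − 57.547)²/57.547 = 2.6948
χ² = 2.5728 + 2.7475 + 0.2995 + 0.3198 + 11.7515 + 12.5489 + 2.5235 + 2.6948 = 35.46

35.46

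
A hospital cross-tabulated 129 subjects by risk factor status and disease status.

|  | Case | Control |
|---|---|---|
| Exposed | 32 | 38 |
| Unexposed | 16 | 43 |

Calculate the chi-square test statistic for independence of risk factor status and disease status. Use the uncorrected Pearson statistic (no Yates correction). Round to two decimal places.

Row totals: 70, 59. Column totals: 48, 81. Grand total N = 129.
Expected counts (row total × column total / N):
  Exposed, Case: 70×48/129 = 26.047
  Exposed, Control: 70×81/129 = 43.953
  Unexposed, Case: 59×48/129 = 21.953
  Unexposed, Control: 59×81/129 = 37.047
Contributions (O − E)²/E:
  (32 − 26.047)²/26.047 = 1.3605
  (38 − 43.953)²/43.953 = 0.8063
  (16 − 21.953)²/21.953 = 1.6143
  (43 − 37.047)²/37.047 = 0.9566
χ² = 1.3605 + 0.8063 + 1.6143 + 0.9566 = 4.74

4.74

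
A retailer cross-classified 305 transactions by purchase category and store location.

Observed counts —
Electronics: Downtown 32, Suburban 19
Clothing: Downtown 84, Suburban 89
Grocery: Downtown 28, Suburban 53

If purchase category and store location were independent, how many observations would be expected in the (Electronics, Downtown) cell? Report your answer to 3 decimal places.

Row total (Electronics) = 51; column total (Downtown) = 144; grand total N = 305.
Expected count = (row total × column total) / N = 51 × 144 / 305 = 24.079.

24.079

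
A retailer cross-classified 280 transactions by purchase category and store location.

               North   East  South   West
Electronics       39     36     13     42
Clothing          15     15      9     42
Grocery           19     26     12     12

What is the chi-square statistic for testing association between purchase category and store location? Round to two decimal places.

22.89

Row totals: 130, 81, 69. Column totals: 73, 77, 34, 96. Grand total N = 280.
Expected counts (row total × column total / N):
  Electronics, North: 130×73/280 = 33.8929
  Electronics, East: 130×77/280 = 35.7500
  Electronics, South: 130×34/280 = 15.7857
  Electronics, West: 130×96/280 = 44.5714
  Clothing, North: 81×73/280 = 21.1179
  Clothing, East: 81×77/280 = 22.2750
  Clothing, South: 81×34/280 = 9.8357
  Clothing, West: 81×96/280 = 27.7714
  Grocery, North: 69×73/280 = 17.9893
  Grocery, East: 69×77/280 = 18.9750
  Grocery, South: 69×34/280 = 8.3786
  Grocery, West: 69×96/280 = 23.6571
Contributions (O − E)²/E:
  (39 − 33.8929)²/33.8929 = 0.7696
  (36 − 35.7500)²/35.7500 = 0.0017
  (13 − 15.7857)²/15.7857 = 0.4916
  (42 − 44.5714)²/44.5714 = 0.1483
  (15 − 21.1179)²/21.1179 = 1.7724
  (15 − 22.2750)²/22.2750 = 2.3760
  (9 − 9.8357)²/9.8357 = 0.0710
  (42 − 27.7714)²/27.7714 = 7.2900
  (19 − 17.9893)²/17.9893 = 0.0568
  (26 − 18.9750)²/18.9750 = 2.6008
  (12 − 8.3786)²/8.3786 = 1.5652
  (12 − 23.6571)²/23.6571 = 5.7441
χ² = 0.7696 + 0.0017 + 0.4916 + 0.1483 + 1.7724 + 2.3760 + 0.0710 + 7.2900 + 0.0568 + 2.6008 + 1.5652 + 5.7441 = 22.89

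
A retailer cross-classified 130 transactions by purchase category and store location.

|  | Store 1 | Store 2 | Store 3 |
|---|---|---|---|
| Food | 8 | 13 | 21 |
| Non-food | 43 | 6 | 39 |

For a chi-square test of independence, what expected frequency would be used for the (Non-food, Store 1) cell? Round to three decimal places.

34.523

Row total (Non-food) = 88; column total (Store 1) = 51; grand total N = 130.
Expected count = (row total × column total) / N = 88 × 51 / 130 = 34.523.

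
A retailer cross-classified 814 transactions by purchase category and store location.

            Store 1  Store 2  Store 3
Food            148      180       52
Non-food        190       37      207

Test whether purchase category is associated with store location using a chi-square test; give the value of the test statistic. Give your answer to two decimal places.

Row totals: 380, 434. Column totals: 338, 217, 259. Grand total N = 814.
Expected counts (row total × column total / N):
  Food, Store 1: 380×338/814 = 157.789
  Food, Store 2: 380×217/814 = 101.302
  Food, Store 3: 380×259/814 = 120.909
  Non-food, Store 1: 434×338/814 = 180.211
  Non-food, Store 2: 434×217/814 = 115.698
  Non-food, Store 3: 434×259/814 = 138.091
Contributions (O − E)²/E:
  (148 − 157.789)²/157.789 = 0.6073
  (180 − 101.302)²/101.302 = 61.1377
  (52 − 120.909)²/120.909 = 39.2729
  (190 − 180.211)²/180.211 = 0.5317
  (37 − 115.698)²/115.698 = 53.5305
  (207 − 138.091)²/138.091 = 34.3864
χ² = 0.6073 + 61.1377 + 39.2729 + 0.5317 + 53.5305 + 34.3864 = 189.47

189.47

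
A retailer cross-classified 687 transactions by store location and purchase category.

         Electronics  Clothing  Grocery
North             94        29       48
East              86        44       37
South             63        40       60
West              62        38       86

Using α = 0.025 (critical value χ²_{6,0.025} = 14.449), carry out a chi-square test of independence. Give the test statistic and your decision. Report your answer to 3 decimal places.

34.036; reject H₀

Row totals: 171, 167, 163, 186. Column totals: 305, 151, 231. Grand total N = 687.
Expected counts (row total × column total / N):
  North, Electronics: 171×305/687 = 75.9170
  North, Clothing: 171×151/687 = 37.5852
  North, Grocery: 171×231/687 = 57.4978
  East, Electronics: 167×305/687 = 74.1412
  East, Clothing: 167×151/687 = 36.7060
  East, Grocery: 167×231/687 = 56.1528
  South, Electronics: 163×305/687 = 72.3654
  South, Clothing: 163×151/687 = 35.8268
  South, Grocery: 163×231/687 = 54.8079
  West, Electronics: 186×305/687 = 82.5764
  West, Clothing: 186×151/687 = 40.8821
  West, Grocery: 186×231/687 = 62.5415
Contributions (O − E)²/E:
  (94 − 75.9170)²/75.9170 = 4.3073
  (29 − 37.5852)²/37.5852 = 1.9610
  (48 − 57.4978)²/57.4978 = 1.5689
  (86 − 74.1412)²/74.1412 = 1.8968
  (44 − 36.7060)²/36.7060 = 1.4494
  (37 − 56.1528)²/56.1528 = 6.5327
  (63 − 72.3654)²/72.3654 = 1.2121
  (40 − 35.8268)²/35.8268 = 0.4861
  (60 − 54.8079)²/54.8079 = 0.4919
  (62 − 82.5764)²/82.5764 = 5.1272
  (38 − 40.8821)²/40.8821 = 0.2032
  (86 − 62.5415)²/62.5415 = 8.7990
χ² = 4.3073 + 1.9610 + 1.5689 + 1.8968 + 1.4494 + 6.5327 + 1.2121 + 0.4861 + 0.4919 + 5.1272 + 0.2032 + 8.7990 = 34.036
df = (4−1)(3−1) = 6. Since 34.036 > 14.449, reject the null hypothesis of independence at α = 0.025.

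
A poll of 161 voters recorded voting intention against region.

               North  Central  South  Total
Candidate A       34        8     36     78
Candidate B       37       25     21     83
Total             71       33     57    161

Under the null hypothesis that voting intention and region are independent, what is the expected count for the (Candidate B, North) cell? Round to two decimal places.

36.60

Row total (Candidate B) = 83; column total (North) = 71; grand total N = 161.
Expected count = (row total × column total) / N = 83 × 71 / 161 = 36.60.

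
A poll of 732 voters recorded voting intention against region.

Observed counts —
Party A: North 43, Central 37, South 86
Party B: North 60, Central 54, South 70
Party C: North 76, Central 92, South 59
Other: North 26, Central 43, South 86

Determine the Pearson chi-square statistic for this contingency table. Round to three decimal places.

47.959

Row totals: 166, 184, 227, 155. Column totals: 205, 226, 301. Grand total N = 732.
Expected counts (row total × column total / N):
  Party A, North: 166×205/732 = 46.4891
  Party A, Central: 166×226/732 = 51.2514
  Party A, South: 166×301/732 = 68.2596
  Party B, North: 184×205/732 = 51.5301
  Party B, Central: 184×226/732 = 56.8087
  Party B, South: 184×301/732 = 75.6612
  Party C, North: 227×205/732 = 63.5724
  Party C, Central: 227×226/732 = 70.0847
  Party C, South: 227×301/732 = 93.3429
  Other, North: 155×205/732 = 43.4085
  Other, Central: 155×226/732 = 47.8552
  Other, South: 155×301/732 = 63.7363
Contributions (O − E)²/E:
  (43 − 46.4891)²/46.4891 = 0.2619
  (37 − 51.2514)²/51.2514 = 3.9629
  (86 − 68.2596)²/68.2596 = 4.6107
  (60 − 51.5301)²/51.5301 = 1.3922
  (54 − 56.8087)²/56.8087 = 0.1389
  (70 − 75.6612)²/75.6612 = 0.4236
  (76 − 63.5724)²/63.5724 = 2.4294
  (92 − 70.0847)²/70.0847 = 6.8529
  (59 − 93.3429)²/93.3429 = 12.6355
  (26 − 43.4085)²/43.4085 = 6.9815
  (43 − 47.8552)²/47.8552 = 0.4926
  (86 − 63.7363)²/63.7363 = 7.7769
χ² = 0.2619 + 3.9629 + 4.6107 + 1.3922 + 0.1389 + 0.4236 + 2.4294 + 6.8529 + 12.6355 + 6.9815 + 0.4926 + 7.7769 = 47.959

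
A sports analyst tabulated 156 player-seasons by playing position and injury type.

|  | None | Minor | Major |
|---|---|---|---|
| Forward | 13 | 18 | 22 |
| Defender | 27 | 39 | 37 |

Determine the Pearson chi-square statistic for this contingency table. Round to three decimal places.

Row totals: 53, 103. Column totals: 40, 57, 59. Grand total N = 156.
Expected counts (row total × column total / N):
  Forward, None: 53×40/156 = 13.5897
  Forward, Minor: 53×57/156 = 19.3654
  Forward, Major: 53×59/156 = 20.0449
  Defender, None: 103×40/156 = 26.4103
  Defender, Minor: 103×57/156 = 37.6346
  Defender, Major: 103×59/156 = 38.9551
Contributions (O − E)²/E:
  (13 − 13.5897)²/13.5897 = 0.0256
  (18 − 19.3654)²/19.3654 = 0.0963
  (22 − 20.0449)²/20.0449 = 0.1907
  (27 − 26.4103)²/26.4103 = 0.0132
  (39 − 37.6346)²/37.6346 = 0.0495
  (37 − 38.9551)²/38.9551 = 0.0981
χ² = 0.0256 + 0.0963 + 0.1907 + 0.0132 + 0.0495 + 0.0981 = 0.473

0.473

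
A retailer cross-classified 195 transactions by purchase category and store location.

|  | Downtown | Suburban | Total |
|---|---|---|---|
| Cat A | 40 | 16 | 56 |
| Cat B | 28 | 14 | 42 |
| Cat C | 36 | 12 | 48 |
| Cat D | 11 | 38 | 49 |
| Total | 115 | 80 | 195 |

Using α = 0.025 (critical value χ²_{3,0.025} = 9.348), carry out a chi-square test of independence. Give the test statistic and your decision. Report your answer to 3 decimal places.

36.731; reject H₀

Grand total N = 195.
Expected counts (row total × column total / N):
  Cat A, Downtown: 56×115/195 = 33.0256
  Cat A, Suburban: 56×80/195 = 22.9744
  Cat B, Downtown: 42×115/195 = 24.7692
  Cat B, Suburban: 42×80/195 = 17.2308
  Cat C, Downtown: 48×115/195 = 28.3077
  Cat C, Suburban: 48×80/195 = 19.6923
  Cat D, Downtown: 49×115/195 = 28.8974
  Cat D, Suburban: 49×80/195 = 20.1026
Contributions (O − E)²/E:
  (40 − 33.0256)²/33.0256 = 1.4729
  (16 − 22.9744)²/22.9744 = 2.1172
  (28 − 24.7692)²/24.7692 = 0.4214
  (14 − 17.2308)²/17.2308 = 0.6058
  (36 − 28.3077)²/28.3077 = 2.0903
  (12 − 19.6923)²/19.6923 = 3.0048
  (11 − 28.8974)²/28.8974 = 11.0846
  (38 − 20.1026)²/20.1026 = 15.9341
χ² = 1.4729 + 2.1172 + 0.4214 + 0.6058 + 2.0903 + 3.0048 + 11.0846 + 15.9341 = 36.731
df = (4−1)(2−1) = 3. Since 36.731 > 9.348, reject the null hypothesis of independence at α = 0.025.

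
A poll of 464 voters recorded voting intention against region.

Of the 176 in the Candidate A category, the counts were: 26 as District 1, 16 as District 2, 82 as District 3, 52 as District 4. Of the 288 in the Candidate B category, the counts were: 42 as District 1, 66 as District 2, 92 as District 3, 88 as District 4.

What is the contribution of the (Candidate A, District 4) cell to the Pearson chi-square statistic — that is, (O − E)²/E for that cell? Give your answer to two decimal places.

0.02

Row total (Candidate A) = 176; column total (District 4) = 140; N = 464.
Expected count E = 176 × 140 / 464 = 53.103.
Contribution = (O − E)²/E = (52 − 53.103)² / 53.103 = 0.02.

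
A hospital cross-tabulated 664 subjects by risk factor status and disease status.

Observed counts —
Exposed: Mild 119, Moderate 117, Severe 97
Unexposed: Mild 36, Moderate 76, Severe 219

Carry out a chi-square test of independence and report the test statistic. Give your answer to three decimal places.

Row totals: 333, 331. Column totals: 155, 193, 316. Grand total N = 664.
Expected counts (row total × column total / N):
  Exposed, Mild: 333×155/664 = 77.7334
  Exposed, Moderate: 333×193/664 = 96.7907
  Exposed, Severe: 333×316/664 = 158.4759
  Unexposed, Mild: 331×155/664 = 77.2666
  Unexposed, Moderate: 331×193/664 = 96.2093
  Unexposed, Severe: 331×316/664 = 157.5241
Contributions (O − E)²/E:
  (119 − 77.7334)²/77.7334 = 21.9073
  (117 − 96.7907)²/96.7907 = 4.2196
  (97 − 158.4759)²/158.4759 = 23.8477
  (36 − 77.2666)²/77.2666 = 22.0397
  (76 − 96.2093)²/96.2093 = 4.2451
  (219 − 157.5241)²/157.5241 = 23.9918
χ² = 21.9073 + 4.2196 + 23.8477 + 22.0397 + 4.2451 + 23.9918 = 100.251

100.251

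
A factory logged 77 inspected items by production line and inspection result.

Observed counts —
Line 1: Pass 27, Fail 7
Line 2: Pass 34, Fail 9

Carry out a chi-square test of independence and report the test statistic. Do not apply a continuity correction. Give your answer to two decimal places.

Row totals: 34, 43. Column totals: 61, 16. Grand total N = 77.
Expected counts (row total × column total / N):
  Line 1, Pass: 34×61/77 = 26.935
  Line 1, Fail: 34×16/77 = 7.065
  Line 2, Pass: 43×61/77 = 34.065
  Line 2, Fail: 43×16/77 = 8.935
Contributions (O − E)²/E:
  (27 − 26.935)²/26.935 = 0.0002
  (7 − 7.065)²/7.065 = 0.0006
  (34 − 34.065)²/34.065 = 0.0001
  (9 − 8.935)²/8.935 = 0.0005
χ² = 0.0002 + 0.0006 + 0.0001 + 0.0005 = 0.00

0.00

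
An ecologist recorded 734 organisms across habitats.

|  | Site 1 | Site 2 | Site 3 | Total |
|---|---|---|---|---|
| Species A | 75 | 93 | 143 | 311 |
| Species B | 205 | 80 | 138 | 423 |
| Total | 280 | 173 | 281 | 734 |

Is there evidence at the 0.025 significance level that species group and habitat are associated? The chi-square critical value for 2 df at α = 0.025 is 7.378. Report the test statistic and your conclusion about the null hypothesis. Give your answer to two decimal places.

45.39; reject H₀

Grand total N = 734.
Expected counts (row total × column total / N):
  Species A, Site 1: 311×280/734 = 118.638
  Species A, Site 2: 311×173/734 = 73.301
  Species A, Site 3: 311×281/734 = 119.061
  Species B, Site 1: 423×280/734 = 161.362
  Species B, Site 2: 423×173/734 = 99.699
  Species B, Site 3: 423×281/734 = 161.939
Contributions (O − E)²/E:
  (75 − 118.638)²/118.638 = 16.0511
  (93 − 73.301)²/73.301 = 5.2939
  (143 − 119.061)²/119.061 = 4.8133
  (205 − 161.362)²/161.362 = 11.8013
  (80 − 99.699)²/99.699 = 3.8922
  (138 − 161.939)²/161.939 = 3.5388
χ² = 16.0511 + 5.2939 + 4.8133 + 11.8013 + 3.8922 + 3.5388 = 45.39
df = (2−1)(3−1) = 2. Since 45.39 > 7.378, reject the null hypothesis of independence at α = 0.025.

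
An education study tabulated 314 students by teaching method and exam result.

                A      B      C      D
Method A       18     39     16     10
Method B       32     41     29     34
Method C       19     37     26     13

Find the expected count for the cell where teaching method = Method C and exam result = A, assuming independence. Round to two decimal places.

20.88

Row total (Method C) = 95; column total (A) = 69; grand total N = 314.
Expected count = (row total × column total) / N = 95 × 69 / 314 = 20.88.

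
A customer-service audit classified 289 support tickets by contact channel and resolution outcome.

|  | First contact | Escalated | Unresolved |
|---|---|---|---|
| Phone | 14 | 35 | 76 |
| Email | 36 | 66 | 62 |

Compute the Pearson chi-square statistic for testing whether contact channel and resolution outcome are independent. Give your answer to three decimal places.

Row totals: 125, 164. Column totals: 50, 101, 138. Grand total N = 289.
Expected counts (row total × column total / N):
  Phone, First contact: 125×50/289 = 21.62630
  Phone, Escalated: 125×101/289 = 43.68512
  Phone, Unresolved: 125×138/289 = 59.68858
  Email, First contact: 164×50/289 = 28.37370
  Email, Escalated: 164×101/289 = 57.31488
  Email, Unresolved: 164×138/289 = 78.31142
Contributions (O − E)²/E:
  (14 − 21.62630)²/21.62630 = 2.6893
  (35 − 43.68512)²/43.68512 = 1.7267
  (76 − 59.68858)²/59.68858 = 4.4575
  (36 − 28.37370)²/28.37370 = 2.0498
  (66 − 57.31488)²/57.31488 = 1.3161
  (62 − 78.31142)²/78.31142 = 3.3975
χ² = 2.6893 + 1.7267 + 4.4575 + 2.0498 + 1.3161 + 3.3975 = 15.637

15.637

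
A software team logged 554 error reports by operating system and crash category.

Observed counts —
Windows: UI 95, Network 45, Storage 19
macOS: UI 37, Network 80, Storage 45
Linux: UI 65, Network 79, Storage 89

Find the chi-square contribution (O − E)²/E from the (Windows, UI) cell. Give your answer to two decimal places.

26.16

Row total (Windows) = 159; column total (UI) = 197; N = 554.
Expected count E = 159 × 197 / 554 = 56.540.
Contribution = (O − E)²/E = (95 − 56.540)² / 56.540 = 26.16.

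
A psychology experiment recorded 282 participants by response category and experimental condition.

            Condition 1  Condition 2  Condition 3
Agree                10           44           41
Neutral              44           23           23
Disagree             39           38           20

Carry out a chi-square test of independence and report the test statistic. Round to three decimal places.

37.446

Row totals: 95, 90, 97. Column totals: 93, 105, 84. Grand total N = 282.
Expected counts (row total × column total / N):
  Agree, Condition 1: 95×93/282 = 31.32979
  Agree, Condition 2: 95×105/282 = 35.37234
  Agree, Condition 3: 95×84/282 = 28.29787
  Neutral, Condition 1: 90×93/282 = 29.68085
  Neutral, Condition 2: 90×105/282 = 33.51064
  Neutral, Condition 3: 90×84/282 = 26.80851
  Disagree, Condition 1: 97×93/282 = 31.98936
  Disagree, Condition 2: 97×105/282 = 36.11702
  Disagree, Condition 3: 97×84/282 = 28.89362
Contributions (O − E)²/E:
  (10 − 31.32979)²/31.32979 = 14.5216
  (44 − 35.37234)²/35.37234 = 2.1044
  (41 − 28.29787)²/28.29787 = 5.7016
  (44 − 29.68085)²/29.68085 = 6.9081
  (23 − 33.51064)²/33.51064 = 3.2967
  (23 − 26.80851)²/26.80851 = 0.5411
  (39 − 31.98936)²/31.98936 = 1.5364
  (38 − 36.11702)²/36.11702 = 0.0982
  (20 − 28.89362)²/28.89362 = 2.7375
χ² = 14.5216 + 2.1044 + 5.7016 + 6.9081 + 3.2967 + 0.5411 + 1.5364 + 0.0982 + 2.7375 = 37.446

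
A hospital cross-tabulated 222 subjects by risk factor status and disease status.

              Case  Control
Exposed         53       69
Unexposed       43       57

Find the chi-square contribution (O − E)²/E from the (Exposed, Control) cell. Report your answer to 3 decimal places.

Row total (Exposed) = 122; column total (Control) = 126; N = 222.
Expected count E = 122 × 126 / 222 = 69.2432.
Contribution = (O − E)²/E = (69 − 69.2432)² / 69.2432 = 0.001.

0.001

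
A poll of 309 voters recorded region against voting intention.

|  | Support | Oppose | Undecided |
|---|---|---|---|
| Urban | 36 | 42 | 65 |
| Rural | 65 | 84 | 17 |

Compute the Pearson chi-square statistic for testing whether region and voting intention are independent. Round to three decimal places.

48.984

Row totals: 143, 166. Column totals: 101, 126, 82. Grand total N = 309.
Expected counts (row total × column total / N):
  Urban, Support: 143×101/309 = 46.7411
  Urban, Oppose: 143×126/309 = 58.3107
  Urban, Undecided: 143×82/309 = 37.9482
  Rural, Support: 166×101/309 = 54.2589
  Rural, Oppose: 166×126/309 = 67.6893
  Rural, Undecided: 166×82/309 = 44.0518
Contributions (O − E)²/E:
  (36 − 46.7411)²/46.7411 = 2.4683
  (42 − 58.3107)²/58.3107 = 4.5624
  (65 − 37.9482)²/37.9482 = 19.2842
  (65 − 54.2589)²/54.2589 = 2.1263
  (84 − 67.6893)²/67.6893 = 3.9303
  (17 − 44.0518)²/44.0518 = 16.6123
χ² = 2.4683 + 4.5624 + 19.2842 + 2.1263 + 3.9303 + 16.6123 = 48.984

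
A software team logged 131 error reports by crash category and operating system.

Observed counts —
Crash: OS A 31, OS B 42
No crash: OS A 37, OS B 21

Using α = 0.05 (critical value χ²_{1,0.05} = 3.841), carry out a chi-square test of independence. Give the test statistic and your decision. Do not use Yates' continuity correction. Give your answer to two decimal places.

Row totals: 73, 58. Column totals: 68, 63. Grand total N = 131.
Expected counts (row total × column total / N):
  Crash, OS A: 73×68/131 = 37.893
  Crash, OS B: 73×63/131 = 35.107
  No crash, OS A: 58×68/131 = 30.107
  No crash, OS B: 58×63/131 = 27.893
Contributions (O − E)²/E:
  (31 − 37.893)²/37.893 = 1.2539
  (42 − 35.107)²/35.107 = 1.3534
  (37 − 30.107)²/30.107 = 1.5782
  (21 − 27.893)²/27.893 = 1.7034
χ² = 1.2539 + 1.3534 + 1.5782 + 1.7034 = 5.89
df = (2−1)(2−1) = 1. Since 5.89 > 3.841, reject the null hypothesis of independence at α = 0.05.

5.89; reject H₀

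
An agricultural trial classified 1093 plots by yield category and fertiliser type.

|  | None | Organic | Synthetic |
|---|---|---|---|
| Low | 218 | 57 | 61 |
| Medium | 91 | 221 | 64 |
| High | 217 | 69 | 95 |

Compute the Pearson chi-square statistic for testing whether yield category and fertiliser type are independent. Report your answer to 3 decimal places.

Row totals: 336, 376, 381. Column totals: 526, 347, 220. Grand total N = 1093.
Expected counts (row total × column total / N):
  Low, None: 336×526/1093 = 161.69808
  Low, Organic: 336×347/1093 = 106.67155
  Low, Synthetic: 336×220/1093 = 67.63038
  Medium, None: 376×526/1093 = 180.94785
  Medium, Organic: 376×347/1093 = 119.37054
  Medium, Synthetic: 376×220/1093 = 75.68161
  High, None: 381×526/1093 = 183.35407
  High, Organic: 381×347/1093 = 120.95791
  High, Synthetic: 381×220/1093 = 76.68801
Contributions (O − E)²/E:
  (218 − 161.69808)²/161.69808 = 19.6039
  (57 − 106.67155)²/106.67155 = 23.1295
  (61 − 67.63038)²/67.63038 = 0.6500
  (91 − 180.94785)²/180.94785 = 44.7124
  (221 − 119.37054)²/119.37054 = 86.5251
  (64 − 75.68161)²/75.68161 = 1.8031
  (217 − 183.35407)²/183.35407 = 6.1741
  (69 − 120.95791)²/120.95791 = 22.3187
  (95 − 76.68801)²/76.68801 = 4.3726
χ² = 19.6039 + 23.1295 + 0.6500 + 44.7124 + 86.5251 + 1.8031 + 6.1741 + 22.3187 + 4.3726 = 209.289

209.289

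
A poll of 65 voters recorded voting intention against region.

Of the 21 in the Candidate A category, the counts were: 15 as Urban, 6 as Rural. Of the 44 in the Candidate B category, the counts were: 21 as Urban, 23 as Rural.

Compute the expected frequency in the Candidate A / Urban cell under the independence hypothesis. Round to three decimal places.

11.631

Row total (Candidate A) = 21; column total (Urban) = 36; grand total N = 65.
Expected count = (row total × column total) / N = 21 × 36 / 65 = 11.631.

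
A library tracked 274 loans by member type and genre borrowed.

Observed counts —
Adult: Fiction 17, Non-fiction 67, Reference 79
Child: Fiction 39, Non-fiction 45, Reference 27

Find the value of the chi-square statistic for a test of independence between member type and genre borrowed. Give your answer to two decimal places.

29.67

Row totals: 163, 111. Column totals: 56, 112, 106. Grand total N = 274.
Expected counts (row total × column total / N):
  Adult, Fiction: 163×56/274 = 33.314
  Adult, Non-fiction: 163×112/274 = 66.628
  Adult, Reference: 163×106/274 = 63.058
  Child, Fiction: 111×56/274 = 22.686
  Child, Non-fiction: 111×112/274 = 45.372
  Child, Reference: 111×106/274 = 42.942
Contributions (O − E)²/E:
  (17 − 33.314)²/33.314 = 7.9890
  (67 − 66.628)²/66.628 = 0.0021
  (79 − 63.058)²/63.058 = 4.0304
  (39 − 22.686)²/22.686 = 11.7318
  (45 − 45.372)²/45.372 = 0.0030
  (27 − 42.942)²/42.942 = 5.9184
χ² = 7.9890 + 0.0021 + 4.0304 + 11.7318 + 0.0030 + 5.9184 = 29.67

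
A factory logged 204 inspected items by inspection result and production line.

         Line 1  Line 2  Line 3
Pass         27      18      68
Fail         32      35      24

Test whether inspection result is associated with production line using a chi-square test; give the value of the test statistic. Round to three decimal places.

Row totals: 113, 91. Column totals: 59, 53, 92. Grand total N = 204.
Expected counts (row total × column total / N):
  Pass, Line 1: 113×59/204 = 32.6814
  Pass, Line 2: 113×53/204 = 29.3578
  Pass, Line 3: 113×92/204 = 50.9608
  Fail, Line 1: 91×59/204 = 26.3186
  Fail, Line 2: 91×53/204 = 23.6422
  Fail, Line 3: 91×92/204 = 41.0392
Contributions (O − E)²/E:
  (27 − 32.6814)²/32.6814 = 0.9877
  (18 − 29.3578)²/29.3578 = 4.3940
  (68 − 50.9608)²/50.9608 = 5.6972
  (32 − 26.3186)²/26.3186 = 1.2264
  (35 − 23.6422)²/23.6422 = 5.4563
  (24 − 41.0392)²/41.0392 = 7.0746
χ² = 0.9877 + 4.3940 + 5.6972 + 1.2264 + 5.4563 + 7.0746 = 24.836

24.836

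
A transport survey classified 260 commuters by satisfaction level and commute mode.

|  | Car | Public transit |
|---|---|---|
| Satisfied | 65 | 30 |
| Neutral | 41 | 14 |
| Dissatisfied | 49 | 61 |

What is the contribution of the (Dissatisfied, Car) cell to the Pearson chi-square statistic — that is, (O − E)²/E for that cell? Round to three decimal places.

4.190

Row total (Dissatisfied) = 110; column total (Car) = 155; N = 260.
Expected count E = 110 × 155 / 260 = 65.5769.
Contribution = (O − E)²/E = (49 − 65.5769)² / 65.5769 = 4.190.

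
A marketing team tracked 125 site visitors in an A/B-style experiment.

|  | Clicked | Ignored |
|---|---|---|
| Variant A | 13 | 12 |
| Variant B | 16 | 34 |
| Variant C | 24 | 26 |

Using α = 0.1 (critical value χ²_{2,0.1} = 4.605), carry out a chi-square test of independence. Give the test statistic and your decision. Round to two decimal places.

3.80; fail to reject H₀

Row totals: 25, 50, 50. Column totals: 53, 72. Grand total N = 125.
Expected counts (row total × column total / N):
  Variant A, Clicked: 25×53/125 = 10.600
  Variant A, Ignored: 25×72/125 = 14.400
  Variant B, Clicked: 50×53/125 = 21.200
  Variant B, Ignored: 50×72/125 = 28.800
  Variant C, Clicked: 50×53/125 = 21.200
  Variant C, Ignored: 50×72/125 = 28.800
Contributions (O − E)²/E:
  (13 − 10.600)²/10.600 = 0.5434
  (12 − 14.400)²/14.400 = 0.4000
  (16 − 21.200)²/21.200 = 1.2755
  (34 − 28.800)²/28.800 = 0.9389
  (24 − 21.200)²/21.200 = 0.3698
  (26 − 28.800)²/28.800 = 0.2722
χ² = 0.5434 + 0.4000 + 1.2755 + 0.9389 + 0.3698 + 0.2722 = 3.80
df = (3−1)(2−1) = 2. Since 3.80 < 4.605, fail to reject the null hypothesis of independence at α = 0.1.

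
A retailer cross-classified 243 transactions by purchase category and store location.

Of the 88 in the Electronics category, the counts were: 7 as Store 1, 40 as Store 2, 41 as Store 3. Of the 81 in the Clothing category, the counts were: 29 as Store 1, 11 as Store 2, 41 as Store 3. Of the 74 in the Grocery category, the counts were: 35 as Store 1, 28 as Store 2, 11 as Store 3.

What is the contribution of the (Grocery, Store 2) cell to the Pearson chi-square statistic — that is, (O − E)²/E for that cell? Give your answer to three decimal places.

0.646

Row total (Grocery) = 74; column total (Store 2) = 79; N = 243.
Expected count E = 74 × 79 / 243 = 24.0576.
Contribution = (O − E)²/E = (28 − 24.0576)² / 24.0576 = 0.646.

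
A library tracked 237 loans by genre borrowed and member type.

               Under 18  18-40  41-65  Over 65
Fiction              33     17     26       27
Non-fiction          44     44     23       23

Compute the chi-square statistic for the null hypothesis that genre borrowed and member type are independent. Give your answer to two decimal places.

Row totals: 103, 134. Column totals: 77, 61, 49, 50. Grand total N = 237.
Expected counts (row total × column total / N):
  Fiction, Under 18: 103×77/237 = 33.4641
  Fiction, 18-40: 103×61/237 = 26.5105
  Fiction, 41-65: 103×49/237 = 21.2954
  Fiction, Over 65: 103×50/237 = 21.7300
  Non-fiction, Under 18: 134×77/237 = 43.5359
  Non-fiction, 18-40: 134×61/237 = 34.4895
  Non-fiction, 41-65: 134×49/237 = 27.7046
  Non-fiction, Over 65: 134×50/237 = 28.2700
Contributions (O − E)²/E:
  (33 − 33.4641)²/33.4641 = 0.0064
  (17 − 26.5105)²/26.5105 = 3.4118
  (26 − 21.2954)²/21.2954 = 1.0393
  (27 − 21.7300)²/21.7300 = 1.2781
  (44 − 43.5359)²/43.5359 = 0.0049
  (44 − 34.4895)²/34.4895 = 2.6225
  (23 − 27.7046)²/27.7046 = 0.7989
  (23 − 28.2700)²/28.2700 = 0.9824
χ² = 0.0064 + 3.4118 + 1.0393 + 1.2781 + 0.0049 + 2.6225 + 0.7989 + 0.9824 = 10.14

10.14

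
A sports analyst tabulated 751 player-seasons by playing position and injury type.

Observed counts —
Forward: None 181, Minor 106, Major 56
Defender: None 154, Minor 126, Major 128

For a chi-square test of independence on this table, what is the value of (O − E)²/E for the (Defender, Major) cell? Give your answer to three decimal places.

Row total (Defender) = 408; column total (Major) = 184; N = 751.
Expected count E = 408 × 184 / 751 = 99.9627.
Contribution = (O − E)²/E = (128 − 99.9627)² / 99.9627 = 7.864.

7.864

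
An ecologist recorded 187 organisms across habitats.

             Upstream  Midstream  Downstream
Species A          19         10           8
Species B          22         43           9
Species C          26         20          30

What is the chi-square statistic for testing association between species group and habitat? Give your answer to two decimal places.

26.08

Row totals: 37, 74, 76. Column totals: 67, 73, 47. Grand total N = 187.
Expected counts (row total × column total / N):
  Species A, Upstream: 37×67/187 = 13.257
  Species A, Midstream: 37×73/187 = 14.444
  Species A, Downstream: 37×47/187 = 9.299
  Species B, Upstream: 74×67/187 = 26.513
  Species B, Midstream: 74×73/187 = 28.888
  Species B, Downstream: 74×47/187 = 18.599
  Species C, Upstream: 76×67/187 = 27.230
  Species C, Midstream: 76×73/187 = 29.668
  Species C, Downstream: 76×47/187 = 19.102
Contributions (O − E)²/E:
  (19 − 13.257)²/13.257 = 2.4879
  (10 − 14.444)²/14.444 = 1.3673
  (8 − 9.299)²/9.299 = 0.1815
  (22 − 26.513)²/26.513 = 0.7682
  (43 − 28.888)²/28.888 = 6.8938
  (9 − 18.599)²/18.599 = 4.9541
  (26 − 27.230)²/27.230 = 0.0556
  (20 − 29.668)²/29.668 = 3.1505
  (30 − 19.102)²/19.102 = 6.2175
χ² = 2.4879 + 1.3673 + 0.1815 + 0.7682 + 6.8938 + 4.9541 + 0.0556 + 3.1505 + 6.2175 = 26.08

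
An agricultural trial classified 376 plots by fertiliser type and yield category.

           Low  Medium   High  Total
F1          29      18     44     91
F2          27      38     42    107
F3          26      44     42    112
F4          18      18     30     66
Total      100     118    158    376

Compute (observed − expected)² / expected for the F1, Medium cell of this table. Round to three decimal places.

3.904

Row total (F1) = 91; column total (Medium) = 118; N = 376.
Expected count E = 91 × 118 / 376 = 28.5585.
Contribution = (O − E)²/E = (18 − 28.5585)² / 28.5585 = 3.904.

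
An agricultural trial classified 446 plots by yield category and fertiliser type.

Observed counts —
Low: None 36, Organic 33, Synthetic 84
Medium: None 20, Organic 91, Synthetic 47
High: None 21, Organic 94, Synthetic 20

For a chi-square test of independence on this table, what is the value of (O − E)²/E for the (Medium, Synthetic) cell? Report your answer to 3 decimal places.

Row total (Medium) = 158; column total (Synthetic) = 151; N = 446.
Expected count E = 158 × 151 / 446 = 53.49327.
Contribution = (O − E)²/E = (47 − 53.49327)² / 53.49327 = 0.788.

0.788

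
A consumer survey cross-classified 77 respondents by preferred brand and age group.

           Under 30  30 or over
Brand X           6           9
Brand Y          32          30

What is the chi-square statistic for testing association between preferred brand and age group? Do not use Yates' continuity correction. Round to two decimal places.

0.65

Row totals: 15, 62. Column totals: 38, 39. Grand total N = 77.
Expected counts (row total × column total / N):
  Brand X, Under 30: 15×38/77 = 7.403
  Brand X, 30 or over: 15×39/77 = 7.597
  Brand Y, Under 30: 62×38/77 = 30.597
  Brand Y, 30 or over: 62×39/77 = 31.403
Contributions (O − E)²/E:
  (6 − 7.403)²/7.403 = 0.2659
  (9 − 7.597)²/7.597 = 0.2591
  (32 − 30.597)²/30.597 = 0.0643
  (30 − 31.403)²/31.403 = 0.0627
χ² = 0.2659 + 0.2591 + 0.0643 + 0.0627 = 0.65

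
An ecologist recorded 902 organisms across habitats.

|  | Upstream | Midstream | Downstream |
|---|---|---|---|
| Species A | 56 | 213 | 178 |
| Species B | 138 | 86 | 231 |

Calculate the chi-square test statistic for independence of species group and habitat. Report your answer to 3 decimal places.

Row totals: 447, 455. Column totals: 194, 299, 409. Grand total N = 902.
Expected counts (row total × column total / N):
  Species A, Upstream: 447×194/902 = 96.1397
  Species A, Midstream: 447×299/902 = 148.1741
  Species A, Downstream: 447×409/902 = 202.6863
  Species B, Upstream: 455×194/902 = 97.8603
  Species B, Midstream: 455×299/902 = 150.8259
  Species B, Downstream: 455×409/902 = 206.3137
Contributions (O − E)²/E:
  (56 − 96.1397)²/96.1397 = 16.7589
  (213 − 148.1741)²/148.1741 = 28.3612
  (178 − 202.6863)²/202.6863 = 3.0067
  (138 − 97.8603)²/97.8603 = 16.4642
  (86 − 150.8259)²/150.8259 = 27.8626
  (231 − 206.3137)²/206.3137 = 2.9538
χ² = 16.7589 + 28.3612 + 3.0067 + 16.4642 + 27.8626 + 2.9538 = 95.407

95.407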